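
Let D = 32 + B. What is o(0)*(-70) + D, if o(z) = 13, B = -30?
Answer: -908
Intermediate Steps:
D = 2 (D = 32 - 30 = 2)
o(0)*(-70) + D = 13*(-70) + 2 = -910 + 2 = -908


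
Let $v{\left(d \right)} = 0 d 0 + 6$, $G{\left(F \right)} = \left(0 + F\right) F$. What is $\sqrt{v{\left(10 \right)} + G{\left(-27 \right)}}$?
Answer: $7 \sqrt{15} \approx 27.111$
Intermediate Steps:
$G{\left(F \right)} = F^{2}$ ($G{\left(F \right)} = F F = F^{2}$)
$v{\left(d \right)} = 6$ ($v{\left(d \right)} = 0 \cdot 0 + 6 = 0 + 6 = 6$)
$\sqrt{v{\left(10 \right)} + G{\left(-27 \right)}} = \sqrt{6 + \left(-27\right)^{2}} = \sqrt{6 + 729} = \sqrt{735} = 7 \sqrt{15}$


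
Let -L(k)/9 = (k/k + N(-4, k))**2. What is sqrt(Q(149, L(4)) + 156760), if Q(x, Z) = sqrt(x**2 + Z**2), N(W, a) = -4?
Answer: sqrt(156760 + sqrt(28762)) ≈ 396.14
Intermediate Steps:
L(k) = -81 (L(k) = -9*(k/k - 4)**2 = -9*(1 - 4)**2 = -9*(-3)**2 = -9*9 = -81)
Q(x, Z) = sqrt(Z**2 + x**2)
sqrt(Q(149, L(4)) + 156760) = sqrt(sqrt((-81)**2 + 149**2) + 156760) = sqrt(sqrt(6561 + 22201) + 156760) = sqrt(sqrt(28762) + 156760) = sqrt(156760 + sqrt(28762))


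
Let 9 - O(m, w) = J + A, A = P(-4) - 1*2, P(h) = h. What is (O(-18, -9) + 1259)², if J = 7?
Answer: 1605289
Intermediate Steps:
A = -6 (A = -4 - 1*2 = -4 - 2 = -6)
O(m, w) = 8 (O(m, w) = 9 - (7 - 6) = 9 - 1*1 = 9 - 1 = 8)
(O(-18, -9) + 1259)² = (8 + 1259)² = 1267² = 1605289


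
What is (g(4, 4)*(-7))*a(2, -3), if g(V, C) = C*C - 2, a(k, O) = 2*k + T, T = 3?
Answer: -686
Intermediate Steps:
a(k, O) = 3 + 2*k (a(k, O) = 2*k + 3 = 3 + 2*k)
g(V, C) = -2 + C² (g(V, C) = C² - 2 = -2 + C²)
(g(4, 4)*(-7))*a(2, -3) = ((-2 + 4²)*(-7))*(3 + 2*2) = ((-2 + 16)*(-7))*(3 + 4) = (14*(-7))*7 = -98*7 = -686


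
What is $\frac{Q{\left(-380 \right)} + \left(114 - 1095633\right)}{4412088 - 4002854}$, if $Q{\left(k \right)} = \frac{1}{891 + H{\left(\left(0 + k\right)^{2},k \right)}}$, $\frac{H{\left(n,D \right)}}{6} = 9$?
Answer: $- \frac{517632727}{193363065} \approx -2.677$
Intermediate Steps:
$H{\left(n,D \right)} = 54$ ($H{\left(n,D \right)} = 6 \cdot 9 = 54$)
$Q{\left(k \right)} = \frac{1}{945}$ ($Q{\left(k \right)} = \frac{1}{891 + 54} = \frac{1}{945}$)
$\frac{Q{\left(-380 \right)} + \left(114 - 1095633\right)}{4412088 - 4002854} = \frac{\frac{1}{945} + \left(114 - 1095633\right)}{4412088 - 4002854} = \frac{\frac{1}{945} + \left(114 - 1095633\right)}{409234} = \left(\frac{1}{945} - 1095519\right) \frac{1}{409234} = \left(- \frac{1035265454}{945}\right) \frac{1}{409234} = - \frac{517632727}{193363065}$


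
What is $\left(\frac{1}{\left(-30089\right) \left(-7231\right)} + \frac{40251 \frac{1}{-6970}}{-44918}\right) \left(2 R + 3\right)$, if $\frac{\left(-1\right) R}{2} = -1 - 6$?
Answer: $\frac{271493858454839}{68117594788439140} \approx 0.0039857$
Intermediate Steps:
$R = 14$ ($R = - 2 \left(-1 - 6\right) = \left(-2\right) \left(-7\right) = 14$)
$\left(\frac{1}{\left(-30089\right) \left(-7231\right)} + \frac{40251 \frac{1}{-6970}}{-44918}\right) \left(2 R + 3\right) = \left(\frac{1}{\left(-30089\right) \left(-7231\right)} + \frac{40251 \frac{1}{-6970}}{-44918}\right) \left(2 \cdot 14 + 3\right) = \left(\left(- \frac{1}{30089}\right) \left(- \frac{1}{7231}\right) + 40251 \left(- \frac{1}{6970}\right) \left(- \frac{1}{44918}\right)\right) \left(28 + 3\right) = \left(\frac{1}{217573559} - - \frac{40251}{313078460}\right) 31 = \left(\frac{1}{217573559} + \frac{40251}{313078460}\right) 31 = \frac{8757866401769}{68117594788439140} \cdot 31 = \frac{271493858454839}{68117594788439140}$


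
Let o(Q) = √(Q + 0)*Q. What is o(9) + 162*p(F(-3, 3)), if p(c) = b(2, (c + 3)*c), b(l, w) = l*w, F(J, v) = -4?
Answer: 1323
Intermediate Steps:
p(c) = 2*c*(3 + c) (p(c) = 2*((c + 3)*c) = 2*((3 + c)*c) = 2*(c*(3 + c)) = 2*c*(3 + c))
o(Q) = Q^(3/2) (o(Q) = √Q*Q = Q^(3/2))
o(9) + 162*p(F(-3, 3)) = 9^(3/2) + 162*(2*(-4)*(3 - 4)) = 27 + 162*(2*(-4)*(-1)) = 27 + 162*8 = 27 + 1296 = 1323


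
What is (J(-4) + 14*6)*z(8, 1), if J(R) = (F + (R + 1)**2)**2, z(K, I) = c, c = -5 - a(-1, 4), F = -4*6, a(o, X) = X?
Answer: -2781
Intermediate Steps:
F = -24
c = -9 (c = -5 - 1*4 = -5 - 4 = -9)
z(K, I) = -9
J(R) = (-24 + (1 + R)**2)**2 (J(R) = (-24 + (R + 1)**2)**2 = (-24 + (1 + R)**2)**2)
(J(-4) + 14*6)*z(8, 1) = ((-24 + (1 - 4)**2)**2 + 14*6)*(-9) = ((-24 + (-3)**2)**2 + 84)*(-9) = ((-24 + 9)**2 + 84)*(-9) = ((-15)**2 + 84)*(-9) = (225 + 84)*(-9) = 309*(-9) = -2781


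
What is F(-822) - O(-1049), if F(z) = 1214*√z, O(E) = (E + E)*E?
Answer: -2200802 + 1214*I*√822 ≈ -2.2008e+6 + 34806.0*I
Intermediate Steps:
O(E) = 2*E² (O(E) = (2*E)*E = 2*E²)
F(-822) - O(-1049) = 1214*√(-822) - 2*(-1049)² = 1214*(I*√822) - 2*1100401 = 1214*I*√822 - 1*2200802 = 1214*I*√822 - 2200802 = -2200802 + 1214*I*√822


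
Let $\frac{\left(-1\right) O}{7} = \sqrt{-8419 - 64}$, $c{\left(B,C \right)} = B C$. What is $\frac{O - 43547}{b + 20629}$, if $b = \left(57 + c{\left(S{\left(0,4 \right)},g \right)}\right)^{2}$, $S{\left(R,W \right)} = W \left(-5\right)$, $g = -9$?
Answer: $- \frac{43547}{76798} - \frac{7 i \sqrt{8483}}{76798} \approx -0.56703 - 0.008395 i$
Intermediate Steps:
$S{\left(R,W \right)} = - 5 W$
$b = 56169$ ($b = \left(57 + \left(-5\right) 4 \left(-9\right)\right)^{2} = \left(57 - -180\right)^{2} = \left(57 + 180\right)^{2} = 237^{2} = 56169$)
$O = - 7 i \sqrt{8483}$ ($O = - 7 \sqrt{-8419 - 64} = - 7 \sqrt{-8483} = - 7 i \sqrt{8483} \approx - 644.72 i$)
$\frac{O - 43547}{b + 20629} = \frac{- 7 i \sqrt{8483} - 43547}{56169 + 20629} = \frac{-43547 - 7 i \sqrt{8483}}{76798} = \left(-43547 - 7 i \sqrt{8483}\right) \frac{1}{76798} = - \frac{43547}{76798} - \frac{7 i \sqrt{8483}}{76798}$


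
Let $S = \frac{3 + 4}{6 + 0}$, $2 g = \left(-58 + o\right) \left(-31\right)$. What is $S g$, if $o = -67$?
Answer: $\frac{27125}{12} \approx 2260.4$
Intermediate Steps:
$g = \frac{3875}{2}$ ($g = \frac{\left(-58 - 67\right) \left(-31\right)}{2} = \frac{\left(-125\right) \left(-31\right)}{2} = \frac{1}{2} \cdot 3875 = \frac{3875}{2} \approx 1937.5$)
$S = \frac{7}{6} \approx 1.1667$
$S g = \frac{7}{6} \cdot \frac{3875}{2} = \frac{27125}{12}$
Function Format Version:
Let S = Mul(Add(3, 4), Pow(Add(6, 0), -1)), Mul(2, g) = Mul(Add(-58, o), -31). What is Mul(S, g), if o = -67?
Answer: Rational(27125, 12) ≈ 2260.4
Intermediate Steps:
g = Rational(3875, 2) (g = Mul(Rational(1, 2), Mul(Add(-58, -67), -31)) = Mul(Rational(1, 2), Mul(-125, -31)) = Mul(Rational(1, 2), 3875) = Rational(3875, 2) ≈ 1937.5)
S = Rational(7, 6) (S = Mul(7, Pow(6, -1)) = Mul(7, Rational(1, 6)) = Rational(7, 6) ≈ 1.1667)
Mul(S, g) = Mul(Rational(7, 6), Rational(3875, 2)) = Rational(27125, 12)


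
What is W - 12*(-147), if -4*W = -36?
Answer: 1773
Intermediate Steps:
W = 9 (W = -¼*(-36) = 9)
W - 12*(-147) = 9 - 12*(-147) = 9 + 1764 = 1773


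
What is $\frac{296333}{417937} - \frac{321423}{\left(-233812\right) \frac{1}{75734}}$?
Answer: $\frac{5086881591385015}{48859342922} \approx 1.0411 \cdot 10^{5}$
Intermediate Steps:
$\frac{296333}{417937} - \frac{321423}{\left(-233812\right) \frac{1}{75734}} = 296333 \cdot \frac{1}{417937} - \frac{321423}{\left(-233812\right) \frac{1}{75734}} = \frac{296333}{417937} - \frac{321423}{- \frac{116906}{37867}} = \frac{296333}{417937} - - \frac{12171324741}{116906} = \frac{296333}{417937} + \frac{12171324741}{116906} = \frac{5086881591385015}{48859342922}$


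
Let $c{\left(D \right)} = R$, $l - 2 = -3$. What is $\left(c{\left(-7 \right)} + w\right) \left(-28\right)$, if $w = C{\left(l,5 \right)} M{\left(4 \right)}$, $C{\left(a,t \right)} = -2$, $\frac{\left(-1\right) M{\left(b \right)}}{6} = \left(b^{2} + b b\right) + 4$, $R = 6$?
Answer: $-12264$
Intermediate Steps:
$l = -1$ ($l = 2 - 3 = -1$)
$c{\left(D \right)} = 6$
$M{\left(b \right)} = -24 - 12 b^{2}$ ($M{\left(b \right)} = - 6 \left(\left(b^{2} + b b\right) + 4\right) = - 6 \left(\left(b^{2} + b^{2}\right) + 4\right) = - 6 \left(2 b^{2} + 4\right) = - 6 \left(4 + 2 b^{2}\right) = -24 - 12 b^{2}$)
$w = 432$ ($w = - 2 \left(-24 - 12 \cdot 4^{2}\right) = - 2 \left(-24 - 192\right) = \left(-2\right) \left(-216\right) = 432$)
$\left(c{\left(-7 \right)} + w\right) \left(-28\right) = \left(6 + 432\right) \left(-28\right) = 438 \left(-28\right) = -12264$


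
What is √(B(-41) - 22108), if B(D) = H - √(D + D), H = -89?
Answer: √(-22197 - I*√82) ≈ 0.03 - 148.99*I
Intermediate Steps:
B(D) = -89 - √2*√D (B(D) = -89 - √(D + D) = -89 - √(2*D) = -89 - √2*√D)
√(B(-41) - 22108) = √((-89 - √2*√(-41)) - 22108) = √((-89 - √2*I*√41) - 22108) = √((-89 - I*√82) - 22108) = √(-22197 - I*√82)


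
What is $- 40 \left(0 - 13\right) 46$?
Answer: $23920$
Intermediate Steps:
$- 40 \left(0 - 13\right) 46 = \left(-40\right) \left(-13\right) 46 = 520 \cdot 46 = 23920$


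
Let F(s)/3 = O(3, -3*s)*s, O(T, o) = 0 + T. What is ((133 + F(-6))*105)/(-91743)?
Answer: -2765/30581 ≈ -0.090416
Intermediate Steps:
O(T, o) = T
F(s) = 9*s (F(s) = 3*(3*s) = 9*s)
((133 + F(-6))*105)/(-91743) = ((133 + 9*(-6))*105)/(-91743) = ((133 - 54)*105)*(-1/91743) = (79*105)*(-1/91743) = 8295*(-1/91743) = -2765/30581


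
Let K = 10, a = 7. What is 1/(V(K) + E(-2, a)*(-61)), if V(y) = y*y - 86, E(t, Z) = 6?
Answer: -1/352 ≈ -0.0028409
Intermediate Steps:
V(y) = -86 + y² (V(y) = y² - 86 = -86 + y²)
1/(V(K) + E(-2, a)*(-61)) = 1/((-86 + 10²) + 6*(-61)) = 1/((-86 + 100) - 366) = 1/(14 - 366) = 1/(-352) = -1/352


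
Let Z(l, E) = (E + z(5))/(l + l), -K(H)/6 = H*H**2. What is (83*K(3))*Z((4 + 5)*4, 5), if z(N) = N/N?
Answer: -2241/2 ≈ -1120.5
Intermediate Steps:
z(N) = 1
K(H) = -6*H**3 (K(H) = -6*H*H**2 = -6*H**3)
Z(l, E) = (1 + E)/(2*l) (Z(l, E) = (E + 1)/(l + l) = (1 + E)/((2*l)) = (1 + E)*(1/(2*l)) = (1 + E)/(2*l))
(83*K(3))*Z((4 + 5)*4, 5) = (83*(-6*3**3))*((1 + 5)/(2*(((4 + 5)*4)))) = (83*(-6*27))*((1/2)*6/(9*4)) = (83*(-162))*((1/2)*6/36) = -6723*6/36 = -13446*1/12 = -2241/2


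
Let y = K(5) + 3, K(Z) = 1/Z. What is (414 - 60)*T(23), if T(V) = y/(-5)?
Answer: -5664/25 ≈ -226.56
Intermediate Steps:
K(Z) = 1/Z
y = 16/5 (y = 1/5 + 3 = ⅕ + 3 = 16/5 ≈ 3.2000)
T(V) = -16/25 (T(V) = (16/5)/(-5) = (16/5)*(-⅕) = -16/25)
(414 - 60)*T(23) = (414 - 60)*(-16/25) = 354*(-16/25) = -5664/25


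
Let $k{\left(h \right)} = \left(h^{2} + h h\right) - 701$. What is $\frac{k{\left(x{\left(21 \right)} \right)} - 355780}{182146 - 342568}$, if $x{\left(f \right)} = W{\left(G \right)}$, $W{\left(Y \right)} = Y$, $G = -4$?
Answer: $\frac{356449}{160422} \approx 2.2219$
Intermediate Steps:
$x{\left(f \right)} = -4$
$k{\left(h \right)} = -701 + 2 h^{2}$ ($k{\left(h \right)} = \left(h^{2} + h^{2}\right) - 701 = 2 h^{2} - 701 = -701 + 2 h^{2}$)
$\frac{k{\left(x{\left(21 \right)} \right)} - 355780}{182146 - 342568} = \frac{\left(-701 + 2 \left(-4\right)^{2}\right) - 355780}{182146 - 342568} = \frac{\left(-701 + 2 \cdot 16\right) - 355780}{-160422} = \left(\left(-701 + 32\right) - 355780\right) \left(- \frac{1}{160422}\right) = \left(-669 - 355780\right) \left(- \frac{1}{160422}\right) = \left(-356449\right) \left(- \frac{1}{160422}\right) = \frac{356449}{160422}$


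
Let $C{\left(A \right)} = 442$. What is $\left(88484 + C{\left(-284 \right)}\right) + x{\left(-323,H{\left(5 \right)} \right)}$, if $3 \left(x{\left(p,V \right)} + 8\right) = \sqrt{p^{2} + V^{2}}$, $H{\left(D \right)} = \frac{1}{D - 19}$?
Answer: $88918 + \frac{\sqrt{20448485}}{42} \approx 89026.0$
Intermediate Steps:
$H{\left(D \right)} = \frac{1}{-19 + D}$
$x{\left(p,V \right)} = -8 + \frac{\sqrt{V^{2} + p^{2}}}{3}$ ($x{\left(p,V \right)} = -8 + \frac{\sqrt{p^{2} + V^{2}}}{3} = -8 + \frac{\sqrt{V^{2} + p^{2}}}{3}$)
$\left(88484 + C{\left(-284 \right)}\right) + x{\left(-323,H{\left(5 \right)} \right)} = \left(88484 + 442\right) - \left(8 - \frac{\sqrt{\left(\frac{1}{-19 + 5}\right)^{2} + \left(-323\right)^{2}}}{3}\right) = 88926 - \left(8 - \frac{\sqrt{\left(\frac{1}{-14}\right)^{2} + 104329}}{3}\right) = 88926 - \left(8 - \frac{\sqrt{\left(- \frac{1}{14}\right)^{2} + 104329}}{3}\right) = 88926 - \left(8 - \frac{\sqrt{\frac{1}{196} + 104329}}{3}\right) = 88926 - \left(8 - \frac{\sqrt{\frac{20448485}{196}}}{3}\right) = 88926 - \left(8 - \frac{\frac{1}{14} \sqrt{20448485}}{3}\right) = 88926 - \left(8 - \frac{\sqrt{20448485}}{42}\right) = 88918 + \frac{\sqrt{20448485}}{42}$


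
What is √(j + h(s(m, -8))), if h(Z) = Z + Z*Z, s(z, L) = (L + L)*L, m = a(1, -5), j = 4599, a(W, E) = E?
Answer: √21111 ≈ 145.30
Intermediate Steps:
m = -5
s(z, L) = 2*L² (s(z, L) = (2*L)*L = 2*L²)
h(Z) = Z + Z²
√(j + h(s(m, -8))) = √(4599 + (2*(-8)²)*(1 + 2*(-8)²)) = √(4599 + (2*64)*(1 + 2*64)) = √(4599 + 128*(1 + 128)) = √(4599 + 128*129) = √(4599 + 16512) = √21111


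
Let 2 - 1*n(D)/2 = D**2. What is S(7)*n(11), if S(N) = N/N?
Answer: -238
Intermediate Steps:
n(D) = 4 - 2*D**2
S(N) = 1
S(7)*n(11) = 1*(4 - 2*11**2) = 1*(4 - 2*121) = 1*(4 - 242) = 1*(-238) = -238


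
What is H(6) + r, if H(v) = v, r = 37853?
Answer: 37859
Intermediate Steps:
H(6) + r = 6 + 37853 = 37859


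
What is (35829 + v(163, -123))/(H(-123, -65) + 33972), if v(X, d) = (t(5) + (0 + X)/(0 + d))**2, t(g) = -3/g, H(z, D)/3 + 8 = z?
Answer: 13552825381/12700417275 ≈ 1.0671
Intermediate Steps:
H(z, D) = -24 + 3*z
v(X, d) = (-3/5 + X/d)**2 (v(X, d) = (-3/5 + (0 + X)/(0 + d))**2 = (-3*1/5 + X/d)**2 = (-3/5 + X/d)**2)
(35829 + v(163, -123))/(H(-123, -65) + 33972) = (35829 + (1/25)*(-3*(-123) + 5*163)**2/(-123)**2)/((-24 + 3*(-123)) + 33972) = (35829 + (1/25)*(1/15129)*(369 + 815)**2)/((-24 - 369) + 33972) = (35829 + (1/25)*(1/15129)*1184**2)/(-393 + 33972) = (35829 + (1/25)*(1/15129)*1401856)/33579 = (35829 + 1401856/378225)*(1/33579) = (13552825381/378225)*(1/33579) = 13552825381/12700417275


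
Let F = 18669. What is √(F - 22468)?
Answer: I*√3799 ≈ 61.636*I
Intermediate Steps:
√(F - 22468) = √(18669 - 22468) = √(-3799) = I*√3799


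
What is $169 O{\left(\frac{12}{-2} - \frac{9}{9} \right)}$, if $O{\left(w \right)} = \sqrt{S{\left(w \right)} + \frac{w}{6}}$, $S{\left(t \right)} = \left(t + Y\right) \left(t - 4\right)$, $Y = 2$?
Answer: $\frac{169 \sqrt{1938}}{6} \approx 1240.0$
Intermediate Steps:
$S{\left(t \right)} = \left(-4 + t\right) \left(2 + t\right)$ ($S{\left(t \right)} = \left(t + 2\right) \left(t - 4\right) = \left(2 + t\right) \left(-4 + t\right) = \left(-4 + t\right) \left(2 + t\right)$)
$O{\left(w \right)} = \sqrt{-8 + w^{2} - \frac{11 w}{6}}$ ($O{\left(w \right)} = \sqrt{\left(-8 + w^{2} - 2 w\right) + \frac{w}{6}} = \sqrt{-8 + w^{2} - \frac{11 w}{6}}$)
$169 O{\left(\frac{12}{-2} - \frac{9}{9} \right)} = 169 \frac{\sqrt{-288 - 66 \left(\frac{12}{-2} - \frac{9}{9}\right) + 36 \left(\frac{12}{-2} - \frac{9}{9}\right)^{2}}}{6} = 169 \frac{\sqrt{-288 - 66 \left(12 \left(- \frac{1}{2}\right) - 1\right) + 36 \left(12 \left(- \frac{1}{2}\right) - 1\right)^{2}}}{6} = 169 \frac{\sqrt{-288 - 66 \left(-6 - 1\right) + 36 \left(-6 - 1\right)^{2}}}{6} = 169 \frac{\sqrt{-288 - -462 + 36 \left(-7\right)^{2}}}{6} = 169 \frac{\sqrt{-288 + 462 + 36 \cdot 49}}{6} = 169 \frac{\sqrt{-288 + 462 + 1764}}{6} = 169 \frac{\sqrt{1938}}{6} = \frac{169 \sqrt{1938}}{6}$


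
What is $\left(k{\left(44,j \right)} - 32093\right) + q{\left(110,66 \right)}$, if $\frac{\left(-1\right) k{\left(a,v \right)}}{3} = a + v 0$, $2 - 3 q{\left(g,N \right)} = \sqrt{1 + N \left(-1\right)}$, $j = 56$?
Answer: $- \frac{96673}{3} - \frac{i \sqrt{65}}{3} \approx -32224.0 - 2.6874 i$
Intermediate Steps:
$q{\left(g,N \right)} = \frac{2}{3} - \frac{\sqrt{1 - N}}{3}$ ($q{\left(g,N \right)} = \frac{2}{3} - \frac{\sqrt{1 + N \left(-1\right)}}{3} = \frac{2}{3} - \frac{\sqrt{1 - N}}{3}$)
$k{\left(a,v \right)} = - 3 a$ ($k{\left(a,v \right)} = - 3 \left(a + v 0\right) = - 3 \left(a + 0\right) = - 3 a$)
$\left(k{\left(44,j \right)} - 32093\right) + q{\left(110,66 \right)} = \left(\left(-3\right) 44 - 32093\right) + \left(\frac{2}{3} - \frac{\sqrt{1 - 66}}{3}\right) = \left(-132 - 32093\right) + \left(\frac{2}{3} - \frac{\sqrt{1 - 66}}{3}\right) = -32225 + \left(\frac{2}{3} - \frac{\sqrt{-65}}{3}\right) = -32225 + \left(\frac{2}{3} - \frac{i \sqrt{65}}{3}\right) = - \frac{96673}{3} - \frac{i \sqrt{65}}{3}$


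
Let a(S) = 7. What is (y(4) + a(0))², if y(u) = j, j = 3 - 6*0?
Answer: 100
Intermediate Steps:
j = 3 (j = 3 - 1*0 = 3 + 0 = 3)
y(u) = 3
(y(4) + a(0))² = (3 + 7)² = 10² = 100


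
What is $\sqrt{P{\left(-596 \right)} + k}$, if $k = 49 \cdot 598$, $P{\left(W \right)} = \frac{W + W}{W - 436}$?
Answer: $\frac{\sqrt{487633803}}{129} \approx 171.18$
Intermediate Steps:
$P{\left(W \right)} = \frac{2 W}{-436 + W}$
$k = 29302$
$\sqrt{P{\left(-596 \right)} + k} = \sqrt{2 \left(-596\right) \frac{1}{-436 - 596} + 29302} = \sqrt{2 \left(-596\right) \frac{1}{-1032} + 29302} = \sqrt{2 \left(-596\right) \left(- \frac{1}{1032}\right) + 29302} = \sqrt{\frac{149}{129} + 29302} = \sqrt{\frac{3780107}{129}} = \frac{\sqrt{487633803}}{129}$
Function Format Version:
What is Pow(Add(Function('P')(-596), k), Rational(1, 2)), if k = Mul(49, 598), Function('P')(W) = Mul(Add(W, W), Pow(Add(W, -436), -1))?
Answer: Mul(Rational(1, 129), Pow(487633803, Rational(1, 2))) ≈ 171.18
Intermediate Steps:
Function('P')(W) = Mul(2, W, Pow(Add(-436, W), -1)) (Function('P')(W) = Mul(Mul(2, W), Pow(Add(-436, W), -1)) = Mul(2, W, Pow(Add(-436, W), -1)))
k = 29302
Pow(Add(Function('P')(-596), k), Rational(1, 2)) = Pow(Add(Mul(2, -596, Pow(Add(-436, -596), -1)), 29302), Rational(1, 2)) = Pow(Add(Mul(2, -596, Pow(-1032, -1)), 29302), Rational(1, 2)) = Pow(Add(Mul(2, -596, Rational(-1, 1032)), 29302), Rational(1, 2)) = Pow(Add(Rational(149, 129), 29302), Rational(1, 2)) = Pow(Rational(3780107, 129), Rational(1, 2)) = Mul(Rational(1, 129), Pow(487633803, Rational(1, 2)))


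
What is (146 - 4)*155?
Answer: 22010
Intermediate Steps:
(146 - 4)*155 = 142*155 = 22010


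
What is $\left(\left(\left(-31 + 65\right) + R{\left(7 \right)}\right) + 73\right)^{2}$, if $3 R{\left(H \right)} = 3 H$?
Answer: $12996$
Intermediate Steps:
$R{\left(H \right)} = H$ ($R{\left(H \right)} = \frac{3 H}{3} = H$)
$\left(\left(\left(-31 + 65\right) + R{\left(7 \right)}\right) + 73\right)^{2} = \left(\left(\left(-31 + 65\right) + 7\right) + 73\right)^{2} = \left(\left(34 + 7\right) + 73\right)^{2} = \left(41 + 73\right)^{2} = 114^{2} = 12996$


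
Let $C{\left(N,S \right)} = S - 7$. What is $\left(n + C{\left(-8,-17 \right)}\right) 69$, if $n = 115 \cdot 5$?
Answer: $38019$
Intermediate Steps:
$n = 575$
$C{\left(N,S \right)} = -7 + S$
$\left(n + C{\left(-8,-17 \right)}\right) 69 = \left(575 - 24\right) 69 = 551 \cdot 69 = 38019$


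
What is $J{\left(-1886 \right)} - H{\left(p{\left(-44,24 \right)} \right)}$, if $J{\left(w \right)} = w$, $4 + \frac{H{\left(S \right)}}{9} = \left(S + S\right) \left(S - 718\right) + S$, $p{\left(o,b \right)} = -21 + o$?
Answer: $-917375$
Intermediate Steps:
$H{\left(S \right)} = -36 + 9 S + 18 S \left(-718 + S\right)$ ($H{\left(S \right)} = -36 + 9 \left(\left(S + S\right) \left(S - 718\right) + S\right) = -36 + 9 \left(2 S \left(-718 + S\right) + S\right) = -36 + 9 \left(S + 2 S \left(-718 + S\right)\right) = -36 + \left(9 S + 18 S \left(-718 + S\right)\right) = -36 + 9 S + 18 S \left(-718 + S\right)$)
$J{\left(-1886 \right)} - H{\left(p{\left(-44,24 \right)} \right)} = -1886 - \left(-36 - 12915 \left(-21 - 44\right) + 18 \left(-21 - 44\right)^{2}\right) = -1886 - \left(-36 - -839475 + 18 \left(-65\right)^{2}\right) = -1886 - \left(-36 + 839475 + 18 \cdot 4225\right) = -1886 - \left(-36 + 839475 + 76050\right) = -1886 - 915489 = -917375$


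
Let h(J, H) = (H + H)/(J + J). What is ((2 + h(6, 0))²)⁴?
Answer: 256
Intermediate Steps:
h(J, H) = H/J (h(J, H) = (2*H)/((2*J)) = (2*H)*(1/(2*J)) = H/J)
((2 + h(6, 0))²)⁴ = ((2 + 0/6)²)⁴ = ((2 + 0*(⅙))²)⁴ = ((2 + 0)²)⁴ = (2²)⁴ = 4⁴ = 256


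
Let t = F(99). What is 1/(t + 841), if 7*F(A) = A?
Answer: 7/5986 ≈ 0.0011694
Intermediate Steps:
F(A) = A/7
t = 99/7 (t = (⅐)*99 = 99/7 ≈ 14.143)
1/(t + 841) = 1/(99/7 + 841) = 1/(5986/7) = 7/5986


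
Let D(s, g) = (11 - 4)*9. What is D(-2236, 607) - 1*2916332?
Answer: -2916269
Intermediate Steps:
D(s, g) = 63 (D(s, g) = 7*9 = 63)
D(-2236, 607) - 1*2916332 = 63 - 1*2916332 = 63 - 2916332 = -2916269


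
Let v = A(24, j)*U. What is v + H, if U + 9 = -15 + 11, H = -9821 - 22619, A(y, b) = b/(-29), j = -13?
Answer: -940929/29 ≈ -32446.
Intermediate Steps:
A(y, b) = -b/29 (A(y, b) = b*(-1/29) = -b/29)
H = -32440
U = -13 (U = -9 + (-15 + 11) = -9 - 4 = -13)
v = -169/29 (v = -1/29*(-13)*(-13) = (13/29)*(-13) = -169/29 ≈ -5.8276)
v + H = -169/29 - 32440 = -940929/29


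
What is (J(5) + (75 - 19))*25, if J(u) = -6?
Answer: 1250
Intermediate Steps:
(J(5) + (75 - 19))*25 = (-6 + (75 - 19))*25 = (-6 + 56)*25 = 50*25 = 1250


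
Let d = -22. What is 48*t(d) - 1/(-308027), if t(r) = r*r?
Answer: 7156083265/308027 ≈ 23232.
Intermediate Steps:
t(r) = r²
48*t(d) - 1/(-308027) = 48*(-22)² - 1/(-308027) = 48*484 - 1*(-1/308027) = 23232 + 1/308027 = 7156083265/308027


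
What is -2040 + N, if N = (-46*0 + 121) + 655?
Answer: -1264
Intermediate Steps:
N = 776 (N = (0 + 121) + 655 = 121 + 655 = 776)
-2040 + N = -2040 + 776 = -1264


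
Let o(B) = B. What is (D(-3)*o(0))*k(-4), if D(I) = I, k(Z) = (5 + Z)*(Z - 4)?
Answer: 0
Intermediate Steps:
k(Z) = (-4 + Z)*(5 + Z) (k(Z) = (5 + Z)*(-4 + Z) = (-4 + Z)*(5 + Z))
(D(-3)*o(0))*k(-4) = (-3*0)*(-20 - 4 + (-4)²) = 0*(-20 - 4 + 16) = 0*(-8) = 0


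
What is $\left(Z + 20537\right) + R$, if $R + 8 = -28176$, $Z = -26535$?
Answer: $-34182$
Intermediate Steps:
$R = -28184$ ($R = -8 - 28176 = -28184$)
$\left(Z + 20537\right) + R = \left(-26535 + 20537\right) - 28184 = -5998 - 28184 = -34182$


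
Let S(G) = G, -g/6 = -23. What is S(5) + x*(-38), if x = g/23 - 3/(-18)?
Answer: -688/3 ≈ -229.33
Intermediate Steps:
g = 138 (g = -6*(-23) = 138)
x = 37/6 (x = 138/23 - 3/(-18) = 138*(1/23) - 3*(-1/18) = 6 + ⅙ = 37/6 ≈ 6.1667)
S(5) + x*(-38) = 5 + (37/6)*(-38) = 5 - 703/3 = -688/3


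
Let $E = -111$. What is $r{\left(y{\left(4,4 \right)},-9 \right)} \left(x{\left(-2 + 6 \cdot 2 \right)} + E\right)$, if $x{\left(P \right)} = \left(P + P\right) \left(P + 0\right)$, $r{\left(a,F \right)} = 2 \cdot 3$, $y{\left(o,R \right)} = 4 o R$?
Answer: $534$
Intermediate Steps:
$y{\left(o,R \right)} = 4 R o$
$r{\left(a,F \right)} = 6$
$x{\left(P \right)} = 2 P^{2}$ ($x{\left(P \right)} = 2 P P = 2 P^{2}$)
$r{\left(y{\left(4,4 \right)},-9 \right)} \left(x{\left(-2 + 6 \cdot 2 \right)} + E\right) = 6 \left(2 \left(-2 + 6 \cdot 2\right)^{2} - 111\right) = 6 \left(2 \left(-2 + 12\right)^{2} - 111\right) = 6 \left(2 \cdot 10^{2} - 111\right) = 6 \left(2 \cdot 100 - 111\right) = 6 \left(200 - 111\right) = 6 \cdot 89 = 534$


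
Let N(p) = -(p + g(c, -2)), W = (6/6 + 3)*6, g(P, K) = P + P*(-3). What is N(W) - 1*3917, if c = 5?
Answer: -3931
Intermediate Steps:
g(P, K) = -2*P (g(P, K) = P - 3*P = -2*P)
W = 24 (W = (6*(1/6) + 3)*6 = (1 + 3)*6 = 4*6 = 24)
N(p) = 10 - p (N(p) = -(p - 2*5) = -(p - 10) = -(-10 + p) = 10 - p)
N(W) - 1*3917 = (10 - 1*24) - 1*3917 = (10 - 24) - 3917 = -14 - 3917 = -3931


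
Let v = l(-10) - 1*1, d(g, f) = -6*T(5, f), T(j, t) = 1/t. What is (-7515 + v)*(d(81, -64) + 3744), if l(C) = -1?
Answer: -900619287/32 ≈ -2.8144e+7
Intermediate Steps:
d(g, f) = -6/f
v = -2 (v = -1 - 1*1 = -1 - 1 = -2)
(-7515 + v)*(d(81, -64) + 3744) = (-7515 - 2)*(-6/(-64) + 3744) = -7517*(-6*(-1/64) + 3744) = -7517*(3/32 + 3744) = -7517*119811/32 = -900619287/32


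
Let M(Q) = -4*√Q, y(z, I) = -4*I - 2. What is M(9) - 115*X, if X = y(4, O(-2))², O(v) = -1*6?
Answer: -55672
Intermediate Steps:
O(v) = -6
y(z, I) = -2 - 4*I
X = 484 (X = (-2 - 4*(-6))² = (-2 + 24)² = 22² = 484)
M(9) - 115*X = -4*√9 - 115*484 = -4*3 - 55660 = -12 - 55660 = -55672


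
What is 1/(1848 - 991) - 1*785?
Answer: -672744/857 ≈ -785.00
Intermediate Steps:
1/(1848 - 991) - 1*785 = 1/857 - 785 = -672744/857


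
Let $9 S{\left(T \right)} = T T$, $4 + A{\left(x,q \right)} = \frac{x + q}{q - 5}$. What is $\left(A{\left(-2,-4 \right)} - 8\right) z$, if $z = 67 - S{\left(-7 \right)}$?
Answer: $- \frac{18836}{27} \approx -697.63$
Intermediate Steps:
$A{\left(x,q \right)} = -4 + \frac{q + x}{-5 + q}$ ($A{\left(x,q \right)} = -4 + \frac{x + q}{q - 5} = -4 + \frac{q + x}{-5 + q}$)
$S{\left(T \right)} = \frac{T^{2}}{9}$ ($S{\left(T \right)} = \frac{T T}{9} = \frac{T^{2}}{9}$)
$z = \frac{554}{9}$ ($z = 67 - \frac{\left(-7\right)^{2}}{9} = 67 - \frac{1}{9} \cdot 49 = 67 - \frac{49}{9} = \frac{554}{9} \approx 61.556$)
$\left(A{\left(-2,-4 \right)} - 8\right) z = \left(\frac{20 - 2 - -12}{-5 - 4} - 8\right) \frac{554}{9} = \left(\frac{20 - 2 + 12}{-9} - 8\right) \frac{554}{9} = \left(\left(- \frac{1}{9}\right) 30 - 8\right) \frac{554}{9} = \left(- \frac{10}{3} - 8\right) \frac{554}{9} = \left(- \frac{34}{3}\right) \frac{554}{9} = - \frac{18836}{27}$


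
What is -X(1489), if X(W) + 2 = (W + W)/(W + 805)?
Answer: 805/1147 ≈ 0.70183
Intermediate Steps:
X(W) = -2 + 2*W/(805 + W) (X(W) = -2 + (W + W)/(W + 805) = -2 + (2*W)/(805 + W) = -2 + 2*W/(805 + W))
-X(1489) = -(-1610)/(805 + 1489) = -(-1610)/2294 = -1*(-805/1147) = 805/1147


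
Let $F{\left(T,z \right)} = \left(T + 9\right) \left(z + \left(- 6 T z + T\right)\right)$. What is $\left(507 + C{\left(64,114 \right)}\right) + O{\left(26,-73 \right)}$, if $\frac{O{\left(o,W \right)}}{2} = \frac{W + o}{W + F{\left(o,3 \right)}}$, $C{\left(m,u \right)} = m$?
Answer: $\frac{4407596}{7719} \approx 571.01$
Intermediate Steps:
$F{\left(T,z \right)} = \left(9 + T\right) \left(T + z - 6 T z\right)$ ($F{\left(T,z \right)} = \left(9 + T\right) \left(z - \left(- T + 6 T z\right)\right) = \left(9 + T\right) \left(T + z - 6 T z\right)$)
$O{\left(o,W \right)} = \frac{2 \left(W + o\right)}{27 + W - 150 o - 17 o^{2}}$ ($O{\left(o,W \right)} = 2 \frac{W + o}{W + \left(o^{2} + 9 o + 9 \cdot 3 - 53 o 3 - 18 o^{2}\right)} = 2 \frac{W + o}{W + \left(o^{2} + 9 o + 27 - 159 o - 18 o^{2}\right)} = 2 \frac{W + o}{W - \left(-27 + 17 o^{2} + 150 o\right)} = 2 \frac{W + o}{27 + W - 150 o - 17 o^{2}} = \frac{2 \left(W + o\right)}{27 + W - 150 o - 17 o^{2}}$)
$\left(507 + C{\left(64,114 \right)}\right) + O{\left(26,-73 \right)} = \left(507 + 64\right) + \frac{2 \left(-73 + 26\right)}{27 - 73 - 3900 - 17 \cdot 26^{2}} = 571 + 2 \frac{1}{27 - 73 - 3900 - 11492} \left(-47\right) = 571 + 2 \frac{1}{-15438} \left(-47\right) = 571 + 2 \left(- \frac{1}{15438}\right) \left(-47\right) = 571 + \frac{47}{7719} = \frac{4407596}{7719}$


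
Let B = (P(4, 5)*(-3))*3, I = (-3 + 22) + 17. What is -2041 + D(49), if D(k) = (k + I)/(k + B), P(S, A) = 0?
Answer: -99924/49 ≈ -2039.3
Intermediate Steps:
I = 36 (I = 19 + 17 = 36)
B = 0 (B = (0*(-3))*3 = 0*3 = 0)
D(k) = (36 + k)/k (D(k) = (k + 36)/(k + 0) = (36 + k)/k)
-2041 + D(49) = -2041 + (36 + 49)/49 = -2041 + (1/49)*85 = -2041 + 85/49 = -99924/49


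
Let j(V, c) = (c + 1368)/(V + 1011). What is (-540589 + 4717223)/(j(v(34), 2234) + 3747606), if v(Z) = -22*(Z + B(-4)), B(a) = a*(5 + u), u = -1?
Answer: 116755905/104762786 ≈ 1.1145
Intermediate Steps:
B(a) = 4*a (B(a) = a*(5 - 1) = a*4 = 4*a)
v(Z) = 352 - 22*Z (v(Z) = -22*(Z + 4*(-4)) = -22*(Z - 16) = -22*(-16 + Z) = 352 - 22*Z)
j(V, c) = (1368 + c)/(1011 + V)
(-540589 + 4717223)/(j(v(34), 2234) + 3747606) = (-540589 + 4717223)/((1368 + 2234)/(1011 + (352 - 22*34)) + 3747606) = 4176634/(3602/(1011 + (352 - 748)) + 3747606) = 4176634/(3602/(1011 - 396) + 3747606) = 4176634/(3602/615 + 3747606) = 4176634/(2304781292/615) = 4176634*(615/2304781292) = 116755905/104762786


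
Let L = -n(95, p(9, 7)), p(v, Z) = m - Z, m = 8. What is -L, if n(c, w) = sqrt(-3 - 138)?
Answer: I*sqrt(141) ≈ 11.874*I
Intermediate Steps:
p(v, Z) = 8 - Z
n(c, w) = I*sqrt(141) (n(c, w) = sqrt(-141) = I*sqrt(141))
L = -I*sqrt(141) ≈ -11.874*I
-L = -(-1)*I*sqrt(141) = I*sqrt(141)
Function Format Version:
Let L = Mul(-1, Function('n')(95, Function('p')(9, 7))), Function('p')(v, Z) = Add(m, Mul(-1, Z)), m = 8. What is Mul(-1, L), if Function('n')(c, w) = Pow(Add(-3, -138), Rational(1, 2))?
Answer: Mul(I, Pow(141, Rational(1, 2))) ≈ Mul(11.874, I)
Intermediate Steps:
Function('p')(v, Z) = Add(8, Mul(-1, Z))
Function('n')(c, w) = Mul(I, Pow(141, Rational(1, 2))) (Function('n')(c, w) = Pow(-141, Rational(1, 2)) = Mul(I, Pow(141, Rational(1, 2))))
L = Mul(-1, I, Pow(141, Rational(1, 2))) (L = Mul(-1, Mul(I, Pow(141, Rational(1, 2)))) = Mul(-1, I, Pow(141, Rational(1, 2))) ≈ Mul(-11.874, I))
Mul(-1, L) = Mul(-1, Mul(-1, I, Pow(141, Rational(1, 2)))) = Mul(I, Pow(141, Rational(1, 2)))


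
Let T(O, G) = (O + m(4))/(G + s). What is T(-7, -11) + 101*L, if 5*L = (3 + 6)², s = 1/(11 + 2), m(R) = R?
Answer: 1161897/710 ≈ 1636.5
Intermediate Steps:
s = 1/13 ≈ 0.076923
T(O, G) = (4 + O)/(1/13 + G) (T(O, G) = (O + 4)/(G + 1/13) = (4 + O)/(1/13 + G))
L = 81/5 (L = (3 + 6)²/5 = (⅕)*9² = (⅕)*81 = 81/5 ≈ 16.200)
T(-7, -11) + 101*L = 13*(4 - 7)/(1 + 13*(-11)) + 101*(81/5) = 13*(-3)/(1 - 143) + 8181/5 = 13*(-3)/(-142) + 8181/5 = 13*(-1/142)*(-3) + 8181/5 = 39/142 + 8181/5 = 1161897/710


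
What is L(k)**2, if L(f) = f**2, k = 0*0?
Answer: 0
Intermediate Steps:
k = 0
L(k)**2 = (0**2)**2 = 0**2 = 0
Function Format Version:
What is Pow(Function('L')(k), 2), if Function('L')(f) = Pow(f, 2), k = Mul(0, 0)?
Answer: 0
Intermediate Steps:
k = 0
Pow(Function('L')(k), 2) = Pow(Pow(0, 2), 2) = Pow(0, 2) = 0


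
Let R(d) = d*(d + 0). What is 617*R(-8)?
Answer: 39488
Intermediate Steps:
R(d) = d² (R(d) = d*d = d²)
617*R(-8) = 617*(-8)² = 617*64 = 39488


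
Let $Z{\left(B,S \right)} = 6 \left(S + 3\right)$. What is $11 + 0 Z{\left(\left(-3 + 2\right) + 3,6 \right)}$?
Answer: $11$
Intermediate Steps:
$Z{\left(B,S \right)} = 18 + 6 S$ ($Z{\left(B,S \right)} = 6 \left(3 + S\right) = 18 + 6 S$)
$11 + 0 Z{\left(\left(-3 + 2\right) + 3,6 \right)} = 11 + 0 \left(18 + 6 \cdot 6\right) = 11 + 0 \left(18 + 36\right) = 11 + 0 \cdot 54 = 11 + 0 = 11$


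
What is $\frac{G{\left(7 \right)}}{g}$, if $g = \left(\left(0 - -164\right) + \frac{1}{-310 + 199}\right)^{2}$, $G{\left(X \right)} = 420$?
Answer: $\frac{5174820}{331349209} \approx 0.015617$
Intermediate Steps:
$g = \frac{331349209}{12321}$ ($g = \left(\left(0 + 164\right) + \frac{1}{-111}\right)^{2} = \left(164 - \frac{1}{111}\right)^{2} = \left(\frac{18203}{111}\right)^{2} = \frac{331349209}{12321} \approx 26893.0$)
$\frac{G{\left(7 \right)}}{g} = \frac{420}{\frac{331349209}{12321}} = 420 \cdot \frac{12321}{331349209} = \frac{5174820}{331349209}$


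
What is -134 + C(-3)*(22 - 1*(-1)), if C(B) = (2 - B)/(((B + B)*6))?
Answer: -4939/36 ≈ -137.19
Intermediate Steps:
C(B) = (2 - B)/(12*B) (C(B) = (2 - B)/(((2*B)*6)) = (2 - B)/((12*B)) = (2 - B)*(1/(12*B)) = (2 - B)/(12*B))
-134 + C(-3)*(22 - 1*(-1)) = -134 + ((1/12)*(2 - 1*(-3))/(-3))*(22 - 1*(-1)) = -134 + ((1/12)*(-⅓)*(2 + 3))*(22 + 1) = -134 + ((1/12)*(-⅓)*5)*23 = -134 - 5/36*23 = -134 - 115/36 = -4939/36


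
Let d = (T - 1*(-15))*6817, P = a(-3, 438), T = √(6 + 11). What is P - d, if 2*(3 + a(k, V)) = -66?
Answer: -102291 - 6817*√17 ≈ -1.3040e+5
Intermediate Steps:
T = √17 ≈ 4.1231
a(k, V) = -36 (a(k, V) = -3 + (½)*(-66) = -3 - 33 = -36)
P = -36
d = 102255 + 6817*√17 (d = (√17 - 1*(-15))*6817 = (√17 + 15)*6817 = (15 + √17)*6817 = 102255 + 6817*√17 ≈ 1.3036e+5)
P - d = -36 - (102255 + 6817*√17) = -36 + (-102255 - 6817*√17) = -102291 - 6817*√17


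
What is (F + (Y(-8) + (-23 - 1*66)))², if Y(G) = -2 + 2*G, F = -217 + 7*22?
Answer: 28900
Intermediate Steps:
F = -63 (F = -217 + 154 = -63)
(F + (Y(-8) + (-23 - 1*66)))² = (-63 + ((-2 + 2*(-8)) + (-23 - 1*66)))² = (-63 + ((-2 - 16) + (-23 - 66)))² = (-63 + (-18 - 89))² = (-63 - 107)² = (-170)² = 28900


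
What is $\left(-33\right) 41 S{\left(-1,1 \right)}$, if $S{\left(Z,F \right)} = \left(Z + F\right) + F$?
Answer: $-1353$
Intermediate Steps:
$S{\left(Z,F \right)} = Z + 2 F$ ($S{\left(Z,F \right)} = \left(F + Z\right) + F = Z + 2 F$)
$\left(-33\right) 41 S{\left(-1,1 \right)} = \left(-33\right) 41 \left(-1 + 2 \cdot 1\right) = - 1353 \left(-1 + 2\right) = \left(-1353\right) 1 = -1353$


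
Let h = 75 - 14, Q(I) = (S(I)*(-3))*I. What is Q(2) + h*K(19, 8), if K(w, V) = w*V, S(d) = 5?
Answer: 9242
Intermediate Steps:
Q(I) = -15*I (Q(I) = (5*(-3))*I = -15*I)
K(w, V) = V*w
h = 61
Q(2) + h*K(19, 8) = -15*2 + 61*(8*19) = -30 + 61*152 = -30 + 9272 = 9242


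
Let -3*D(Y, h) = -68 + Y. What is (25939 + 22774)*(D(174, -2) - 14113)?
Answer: -2067623285/3 ≈ -6.8921e+8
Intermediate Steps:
D(Y, h) = 68/3 - Y/3 (D(Y, h) = -(-68 + Y)/3 = 68/3 - Y/3)
(25939 + 22774)*(D(174, -2) - 14113) = (25939 + 22774)*((68/3 - ⅓*174) - 14113) = 48713*((68/3 - 58) - 14113) = 48713*(-106/3 - 14113) = 48713*(-42445/3) = -2067623285/3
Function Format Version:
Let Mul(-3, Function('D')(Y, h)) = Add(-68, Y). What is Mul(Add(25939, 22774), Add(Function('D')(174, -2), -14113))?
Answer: Rational(-2067623285, 3) ≈ -6.8921e+8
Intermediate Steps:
Function('D')(Y, h) = Add(Rational(68, 3), Mul(Rational(-1, 3), Y)) (Function('D')(Y, h) = Mul(Rational(-1, 3), Add(-68, Y)) = Add(Rational(68, 3), Mul(Rational(-1, 3), Y)))
Mul(Add(25939, 22774), Add(Function('D')(174, -2), -14113)) = Mul(Add(25939, 22774), Add(Add(Rational(68, 3), Mul(Rational(-1, 3), 174)), -14113)) = Mul(48713, Add(Add(Rational(68, 3), -58), -14113)) = Mul(48713, Add(Rational(-106, 3), -14113)) = Mul(48713, Rational(-42445, 3)) = Rational(-2067623285, 3)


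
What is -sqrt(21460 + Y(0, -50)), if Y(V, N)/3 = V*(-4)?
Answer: -2*sqrt(5365) ≈ -146.49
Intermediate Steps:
Y(V, N) = -12*V (Y(V, N) = 3*(V*(-4)) = 3*(-4*V) = -12*V)
-sqrt(21460 + Y(0, -50)) = -sqrt(21460 - 12*0) = -sqrt(21460 + 0) = -sqrt(21460) = -2*sqrt(5365)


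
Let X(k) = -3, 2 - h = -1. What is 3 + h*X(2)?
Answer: -6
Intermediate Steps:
h = 3 (h = 2 - 1*(-1) = 2 + 1 = 3)
3 + h*X(2) = 3 + 3*(-3) = 3 - 9 = -6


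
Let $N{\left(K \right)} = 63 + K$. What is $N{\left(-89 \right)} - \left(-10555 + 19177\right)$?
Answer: $-8648$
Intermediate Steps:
$N{\left(-89 \right)} - \left(-10555 + 19177\right) = \left(63 - 89\right) - \left(-10555 + 19177\right) = -26 - 8622 = -8648$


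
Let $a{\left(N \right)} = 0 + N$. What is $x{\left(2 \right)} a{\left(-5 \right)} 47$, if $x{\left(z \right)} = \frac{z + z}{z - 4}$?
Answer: $470$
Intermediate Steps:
$a{\left(N \right)} = N$
$x{\left(z \right)} = \frac{2 z}{-4 + z}$
$x{\left(2 \right)} a{\left(-5 \right)} 47 = 2 \cdot 2 \frac{1}{-4 + 2} \left(-5\right) 47 = 2 \cdot 2 \frac{1}{-2} \left(-5\right) 47 = 2 \cdot 2 \left(- \frac{1}{2}\right) \left(-5\right) 47 = \left(-2\right) \left(-5\right) 47 = 10 \cdot 47 = 470$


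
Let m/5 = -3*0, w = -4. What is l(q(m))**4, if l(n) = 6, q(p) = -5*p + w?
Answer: 1296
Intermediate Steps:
m = 0 (m = 5*(-3*0) = 5*0 = 0)
q(p) = -4 - 5*p (q(p) = -5*p - 4 = -4 - 5*p)
l(q(m))**4 = 6**4 = 1296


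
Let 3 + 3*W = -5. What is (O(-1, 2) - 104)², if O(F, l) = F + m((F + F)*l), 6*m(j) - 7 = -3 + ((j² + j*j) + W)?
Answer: 801025/81 ≈ 9889.2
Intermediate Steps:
W = -8/3 (W = -1 + (⅓)*(-5) = -1 - 5/3 = -8/3 ≈ -2.6667)
m(j) = 2/9 + j²/3 (m(j) = 7/6 + (-3 + ((j² + j*j) - 8/3))/6 = 7/6 + (-3 + ((j² + j²) - 8/3))/6 = 7/6 + (-3 + (2*j² - 8/3))/6 = 7/6 + (-3 + (-8/3 + 2*j²))/6 = 7/6 + (-17/3 + 2*j²)/6 = 7/6 + (-17/18 + j²/3) = 2/9 + j²/3)
O(F, l) = 2/9 + F + 4*F²*l²/3 (O(F, l) = F + (2/9 + ((F + F)*l)²/3) = F + (2/9 + ((2*F)*l)²/3) = F + (2/9 + (2*F*l)²/3) = F + (2/9 + (4*F²*l²)/3) = F + (2/9 + 4*F²*l²/3) = 2/9 + F + 4*F²*l²/3)
(O(-1, 2) - 104)² = ((2/9 - 1 + (4/3)*(-1)²*2²) - 104)² = ((2/9 - 1 + (4/3)*1*4) - 104)² = ((2/9 - 1 + 16/3) - 104)² = (41/9 - 104)² = (-895/9)² = 801025/81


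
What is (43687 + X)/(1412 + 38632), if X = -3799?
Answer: 3324/3337 ≈ 0.99610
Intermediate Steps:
(43687 + X)/(1412 + 38632) = (43687 - 3799)/(1412 + 38632) = 39888/40044 = 39888*(1/40044) = 3324/3337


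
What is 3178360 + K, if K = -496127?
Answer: 2682233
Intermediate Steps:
3178360 + K = 3178360 - 496127 = 2682233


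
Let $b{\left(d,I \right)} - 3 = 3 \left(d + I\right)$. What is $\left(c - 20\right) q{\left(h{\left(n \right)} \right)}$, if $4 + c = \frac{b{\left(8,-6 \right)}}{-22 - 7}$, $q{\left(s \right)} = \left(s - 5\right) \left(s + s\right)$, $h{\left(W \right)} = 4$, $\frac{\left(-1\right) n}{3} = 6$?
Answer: $\frac{5640}{29} \approx 194.48$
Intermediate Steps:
$n = -18$ ($n = \left(-3\right) 6 = -18$)
$b{\left(d,I \right)} = 3 + 3 I + 3 d$ ($b{\left(d,I \right)} = 3 + 3 \left(d + I\right) = 3 + 3 \left(I + d\right) = 3 + \left(3 I + 3 d\right) = 3 + 3 I + 3 d$)
$q{\left(s \right)} = 2 s \left(-5 + s\right)$ ($q{\left(s \right)} = \left(-5 + s\right) 2 s = 2 s \left(-5 + s\right)$)
$c = - \frac{125}{29}$ ($c = -4 + \frac{3 + 3 \left(-6\right) + 3 \cdot 8}{-22 - 7} = -4 + \frac{3 - 18 + 24}{-29} = -4 + 9 \left(- \frac{1}{29}\right) = -4 - \frac{9}{29} = - \frac{125}{29} \approx -4.3103$)
$\left(c - 20\right) q{\left(h{\left(n \right)} \right)} = \left(- \frac{125}{29} - 20\right) 2 \cdot 4 \left(-5 + 4\right) = - \frac{705 \cdot 2 \cdot 4 \left(-1\right)}{29} = \left(- \frac{705}{29}\right) \left(-8\right) = \frac{5640}{29}$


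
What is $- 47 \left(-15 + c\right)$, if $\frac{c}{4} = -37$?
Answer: $7661$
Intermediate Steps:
$c = -148$ ($c = 4 \left(-37\right) = -148$)
$- 47 \left(-15 + c\right) = - 47 \left(-15 - 148\right) = \left(-47\right) \left(-163\right) = 7661$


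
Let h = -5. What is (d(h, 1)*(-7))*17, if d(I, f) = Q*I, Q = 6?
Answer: 3570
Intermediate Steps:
d(I, f) = 6*I
(d(h, 1)*(-7))*17 = ((6*(-5))*(-7))*17 = -30*(-7)*17 = 210*17 = 3570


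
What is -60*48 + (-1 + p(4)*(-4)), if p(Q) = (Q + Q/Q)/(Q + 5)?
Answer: -25949/9 ≈ -2883.2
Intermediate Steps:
p(Q) = (1 + Q)/(5 + Q) (p(Q) = (Q + 1)/(5 + Q) = (1 + Q)/(5 + Q))
-60*48 + (-1 + p(4)*(-4)) = -60*48 + (-1 + ((1 + 4)/(5 + 4))*(-4)) = -2880 + (-1 + (5/9)*(-4)) = -2880 + (-1 - 20/9) = -2880 - 29/9 = -25949/9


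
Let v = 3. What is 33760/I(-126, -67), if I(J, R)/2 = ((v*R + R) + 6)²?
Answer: 4220/17161 ≈ 0.24591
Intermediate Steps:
I(J, R) = 2*(6 + 4*R)² (I(J, R) = 2*((3*R + R) + 6)² = 2*(4*R + 6)² = 2*(6 + 4*R)²)
33760/I(-126, -67) = 33760/((8*(3 + 2*(-67))²)) = 33760/((8*(3 - 134)²)) = 33760/((8*(-131)²)) = 33760/((8*17161)) = 33760/137288 = 33760*(1/137288) = 4220/17161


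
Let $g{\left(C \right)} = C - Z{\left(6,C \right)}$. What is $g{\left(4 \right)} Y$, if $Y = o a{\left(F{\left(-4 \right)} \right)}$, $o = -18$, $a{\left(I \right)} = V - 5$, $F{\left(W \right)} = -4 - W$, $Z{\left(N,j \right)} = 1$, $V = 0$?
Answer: $270$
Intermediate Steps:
$a{\left(I \right)} = -5$ ($a{\left(I \right)} = 0 - 5 = -5$)
$g{\left(C \right)} = -1 + C$ ($g{\left(C \right)} = C - 1 = -1 + C$)
$Y = 90$ ($Y = \left(-18\right) \left(-5\right) = 90$)
$g{\left(4 \right)} Y = \left(-1 + 4\right) 90 = 3 \cdot 90 = 270$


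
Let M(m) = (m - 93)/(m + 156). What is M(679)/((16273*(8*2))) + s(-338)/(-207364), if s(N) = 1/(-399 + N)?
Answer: 11221773291/4153220080713880 ≈ 2.7019e-6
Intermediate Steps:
M(m) = (-93 + m)/(156 + m)
M(679)/((16273*(8*2))) + s(-338)/(-207364) = ((-93 + 679)/(156 + 679))/((16273*(8*2))) + 1/(-399 - 338*(-207364)) = (586/835)/((16273*16)) - 1/207364/(-737) = ((1/835)*586)/260368 - 1/737*(-1/207364) = (586/835)*(1/260368) + 1/152827268 = 293/108703640 + 1/152827268 = 11221773291/4153220080713880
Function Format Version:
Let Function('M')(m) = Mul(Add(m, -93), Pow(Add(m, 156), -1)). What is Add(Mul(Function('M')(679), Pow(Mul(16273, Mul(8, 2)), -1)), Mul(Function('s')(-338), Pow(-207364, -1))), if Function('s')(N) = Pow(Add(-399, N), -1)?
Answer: Rational(11221773291, 4153220080713880) ≈ 2.7019e-6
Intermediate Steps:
Function('M')(m) = Mul(Pow(Add(156, m), -1), Add(-93, m)) (Function('M')(m) = Mul(Add(-93, m), Pow(Add(156, m), -1)) = Mul(Pow(Add(156, m), -1), Add(-93, m)))
Add(Mul(Function('M')(679), Pow(Mul(16273, Mul(8, 2)), -1)), Mul(Function('s')(-338), Pow(-207364, -1))) = Add(Mul(Mul(Pow(Add(156, 679), -1), Add(-93, 679)), Pow(Mul(16273, Mul(8, 2)), -1)), Mul(Pow(Add(-399, -338), -1), Pow(-207364, -1))) = Add(Mul(Mul(Pow(835, -1), 586), Pow(Mul(16273, 16), -1)), Mul(Pow(-737, -1), Rational(-1, 207364))) = Add(Mul(Mul(Rational(1, 835), 586), Pow(260368, -1)), Mul(Rational(-1, 737), Rational(-1, 207364))) = Add(Mul(Rational(586, 835), Rational(1, 260368)), Rational(1, 152827268)) = Add(Rational(293, 108703640), Rational(1, 152827268)) = Rational(11221773291, 4153220080713880)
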